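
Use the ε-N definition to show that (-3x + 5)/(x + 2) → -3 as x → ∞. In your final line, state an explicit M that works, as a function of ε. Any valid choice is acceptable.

M = 11/ε

Fix ε > 0. We seek M > 0 such that x > M implies |(-3x + 5)/(x + 2) + 3| < ε.
(-3x + 5)/(x + 2) + 3 = ((-3x + 5) − (-3)(x + 2)) / ((x + 2)) = 11/((x + 2)).
For x > 0 we have x + 2 > x, so |(-3x + 5)/(x + 2) + 3| = 11/((x + 2)) < 11/(x) = 11/x.
Thus |(-3x + 5)/(x + 2) + 3| < ε whenever x > 11/ε.
Take M = 11/ε. If x > M then |(-3x + 5)/(x + 2) + 3| < 11/x < ε.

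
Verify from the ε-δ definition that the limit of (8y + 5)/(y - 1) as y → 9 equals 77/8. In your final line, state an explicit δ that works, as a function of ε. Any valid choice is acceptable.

Suppose ε > 0. We want δ > 0 with 0 < |y − 9| < δ ⇒ |(8y + 5)/(y - 1) − (77/8)| < ε.
Combining over a common denominator, (8y + 5)/(y - 1) − (77/8) = [(8y + 5)·8 − 77·(y - 1)] / [8·(y - 1)] = -13(y − 9) / (8(y - 1)).
So |(8y + 5)/(y - 1) − (77/8)| = 13|y − 9| / (8·|y − 1|).
Restrict δ ≤ 4. Then |y − 9| < 4 gives |y − 1| = |(y − 9) + 8| ≥ 8 − 4 = 4.
Hence |(8y + 5)/(y - 1) − (77/8)| < 13|y − 9|/(8·4) = (13/32)|y − 9|, which is < ε once |y − 9| < (32/13)ε.
Take δ = min(4, (32/13)ε). Then 0 < |y − 9| < δ forces both bounds, so |(8y + 5)/(y - 1) − (77/8)| < ε.

δ = min(4, (32/13)ε)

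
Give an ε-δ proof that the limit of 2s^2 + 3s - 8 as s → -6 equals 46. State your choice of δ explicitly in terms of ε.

δ = min(1, ε/23)

Suppose ε > 0. We want δ > 0 such that 0 < |s + 6| < δ implies |(2s^2 + 3s - 8) − 46| < ε.
(2s^2 + 3s - 8) − 46 = 2s^2 + 3s - 54 = (s + 6)(2s - 9).
So |(2s^2 + 3s - 8) − 46| = |s + 6|·|2s - 9|.
Assume first that |s + 6| < 1, so |s| < 7. Then |2s - 9| ≤ 2·7 + 9 = 23.
Hence |(2s^2 + 3s - 8) − 46| ≤ 23|s + 6| < ε provided |s + 6| < ε/23.
Choosing δ = min(1, ε/23) ensures both conditions, hence |(2s^2 + 3s - 8) − 46| < ε.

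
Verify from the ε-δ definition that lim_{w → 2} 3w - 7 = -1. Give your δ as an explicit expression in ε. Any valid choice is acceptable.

Suppose ε > 0. We need δ > 0 so that 0 < |w − 2| < δ implies |(3w - 7) + 1| < ε.
Since (3w - 7) + 1 = 3(w − 2), we have |(3w - 7) + 1| = 3|w − 2|.
Thus it suffices that |w − 2| < ε/3.
Choosing δ = ε/3 gives |(3w - 7) + 1| = 3|w − 2| < ε whenever |w − 2| < δ.

δ = ε/3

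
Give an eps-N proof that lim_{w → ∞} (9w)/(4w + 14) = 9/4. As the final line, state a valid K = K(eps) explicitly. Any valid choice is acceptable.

K = (63/8)/eps

Let eps > 0. We seek K > 0 such that w > K implies |(9w)/(4w + 14) − (9/4)| < eps.
(9w)/(4w + 14) − (9/4) = (4(9w) − 9(4w + 14)) / (4(4w + 14)) = -126/(4(4w + 14)).
For w > 0 we have 4w + 14 > 4w, so |(9w)/(4w + 14) − (9/4)| = 126/(4(4w + 14)) < 126/(4·4w) = (63/8)/w.
Thus |(9w)/(4w + 14) − (9/4)| < eps whenever w > (63/8)/eps.
Take K = (63/8)/eps. If w > K then |(9w)/(4w + 14) − (9/4)| < (63/8)/w < eps.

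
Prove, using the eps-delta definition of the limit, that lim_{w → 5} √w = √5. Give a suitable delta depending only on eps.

delta = min(5, √5·eps)

Let eps > 0 be given. We want delta > 0 such that 0 < |w − 5| < delta implies |√w − √5| < eps.
Rationalise: √w − √5 = (w − 5)/(√w + √5), so |√w − √5| = |w − 5|/(√w + √5).
Restrict delta ≤ 5 so that |w − 5| < 5 forces w > 0, and then √w + √5 > √5.
Hence |√w − √5| < |w − 5|/√5, which is < eps once |w − 5| < √5·eps.
Take delta = min(5, √5·eps). If 0 < |w − 5| < delta then w > 0 and |√w − √5| < |w − 5|/√5 < eps.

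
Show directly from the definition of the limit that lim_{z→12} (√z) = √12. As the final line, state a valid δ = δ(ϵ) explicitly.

δ = min(12, √12·ϵ)

Fix ϵ > 0. We want δ > 0 such that 0 < |z − 12| < δ implies |√z − √12| < ϵ.
Rationalise: √z − √12 = (z − 12)/(√z + √12), so |√z − √12| = |z − 12|/(√z + √12).
Restrict δ ≤ 12 so that |z − 12| < 12 forces z > 0, and then √z + √12 > √12.
Hence |√z − √12| < |z − 12|/√12, which is < ϵ once |z − 12| < √12·ϵ.
Take δ = min(12, √12·ϵ). If 0 < |z − 12| < δ then z > 0 and |√z − √12| < |z − 12|/√12 < ϵ.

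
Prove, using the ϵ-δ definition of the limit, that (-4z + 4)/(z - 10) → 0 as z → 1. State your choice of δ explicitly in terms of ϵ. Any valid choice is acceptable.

Let ϵ > 0. We want δ > 0 with 0 < |z − 1| < δ ⇒ |(-4z + 4)/(z - 10) − 0| < ϵ.
Combining over a common denominator, (-4z + 4)/(z - 10) − 0 = [(-4z + 4)·(-9) − 0·(z - 10)] / [(-9)·(z - 10)] = 36(z − 1) / ((-9)(z - 10)).
So |(-4z + 4)/(z - 10) − 0| = 36|z − 1| / (9·|z − 10|).
Restrict δ ≤ 9/2. Then |z − 1| < 9/2 gives |z − 10| = |(z − 1) + (-9)| ≥ 9 − 9/2 = 9/2.
Hence |(-4z + 4)/(z - 10) − 0| < 36|z − 1|/(9·(9/2)) = (8/9)|z − 1|, which is < ϵ once |z − 1| < (9/8)ϵ.
Take δ = min(9/2, (9/8)ϵ). Then 0 < |z − 1| < δ forces both bounds, so |(-4z + 4)/(z - 10) − 0| < ϵ.

δ = min(9/2, (9/8)ϵ)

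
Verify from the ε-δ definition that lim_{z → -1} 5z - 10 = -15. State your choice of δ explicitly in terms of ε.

Fix ε > 0. We need δ > 0 so that 0 < |z + 1| < δ implies |(5z - 10) + 15| < ε.
Since (5z - 10) + 15 = 5(z + 1), we have |(5z - 10) + 15| = 5|z + 1|.
So 5|z + 1| < ε exactly when |z + 1| < ε/5.
Take δ = ε/5. If 0 < |z + 1| < δ then |(5z - 10) + 15| = 5|z + 1| < 5·(ε/5) = ε.

δ = ε/5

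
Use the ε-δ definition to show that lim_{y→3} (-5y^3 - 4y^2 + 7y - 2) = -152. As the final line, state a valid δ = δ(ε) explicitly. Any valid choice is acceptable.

δ = min(2, ε/270)

Let ε > 0 be given. We want δ > 0 such that 0 < |y − 3| < δ implies |(-5y^3 - 4y^2 + 7y - 2) + 152| < ε.
(-5y^3 - 4y^2 + 7y - 2) + 152 = -5y^3 - 4y^2 + 7y + 150 = (y − 3)(-5y^2 - 19y - 50).
So |(-5y^3 - 4y^2 + 7y - 2) + 152| = |y − 3|·|-5y^2 - 19y - 50|.
Require δ ≤ 2. Then |y − 3| < 2 gives |y| < 5, and by the triangle inequality |-5y^2 - 19y - 50| ≤ 5·5^2 + 19·5 + 50 = 270.
Hence |(-5y^3 - 4y^2 + 7y - 2) + 152| ≤ 270|y − 3| < ε provided |y − 3| < ε/270.
Choosing δ = min(2, ε/270) ensures both conditions, hence |(-5y^3 - 4y^2 + 7y - 2) + 152| < ε.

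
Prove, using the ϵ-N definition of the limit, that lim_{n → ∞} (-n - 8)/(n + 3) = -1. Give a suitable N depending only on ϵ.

Suppose ϵ > 0. For n ≥ 1, |(-n - 8)/(n + 3) + 1| = |-5|/((n + 3)) = 5/((n + 3)).
Since n + 3 ≥ n for n ≥ 1, this is ≤ 5/(n) = 5/n.
So |(-n - 8)/(n + 3) + 1| < ϵ whenever n > 5/ϵ.
Take N = 5/ϵ. If n > N then |(-n - 8)/(n + 3) + 1| ≤ 5/n < ϵ.

N = 5/ϵ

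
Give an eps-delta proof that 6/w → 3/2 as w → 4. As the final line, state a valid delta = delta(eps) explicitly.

Fix eps > 0. We seek delta > 0 such that 0 < |w − 4| < delta implies |6/w − (3/2)| < eps.
|6/w − (3/2)| = 6·|4 − w|/(4·|w|) = 6|w − 4|/(4|w|).
Restrict delta ≤ 2. Then |w − 4| < 2 gives |w| > 2, so 4|w| > 8.
Then |6/w − (3/2)| < 6|w − 4|/8, which is < eps when |w − 4| < (4/3)eps.
Take delta = min(2, (4/3)eps). Then 0 < |w − 4| < delta gives both |w − 4| < 2 and |w − 4| < (4/3)eps, so |6/w − (3/2)| < eps.

delta = min(2, (4/3)eps)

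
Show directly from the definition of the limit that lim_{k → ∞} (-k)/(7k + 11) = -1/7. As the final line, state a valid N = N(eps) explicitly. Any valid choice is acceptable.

Suppose eps > 0. For k ≥ 1, |(-k)/(7k + 11) + 1/7| = |11|/(7(7k + 11)) = 11/(7(7k + 11)).
Since 7k + 11 ≥ 7k for k ≥ 1, this is ≤ 11/(7·7k) = (11/49)/k.
So |(-k)/(7k + 11) + 1/7| < eps whenever k > (11/49)/eps.
Take N = (11/49)/eps. If k > N then |(-k)/(7k + 11) + 1/7| ≤ (11/49)/k < eps.

N = (11/49)/eps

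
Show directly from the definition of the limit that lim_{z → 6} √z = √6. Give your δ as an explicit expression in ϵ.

Suppose ϵ > 0. We want δ > 0 such that 0 < |z − 6| < δ implies |√z − √6| < ϵ.
Multiplying by the conjugate, |√z − √6| = |z − 6|/(√z + √6).
Restrict δ ≤ 6 so that |z − 6| < 6 forces z > 0, and then √z + √6 > √6.
Hence |√z − √6| < |z − 6|/√6, which is < ϵ once |z − 6| < √6·ϵ.
Take δ = min(6, √6·ϵ). If 0 < |z − 6| < δ then z > 0 and |√z − √6| < |z − 6|/√6 < ϵ.

δ = min(6, √6·ϵ)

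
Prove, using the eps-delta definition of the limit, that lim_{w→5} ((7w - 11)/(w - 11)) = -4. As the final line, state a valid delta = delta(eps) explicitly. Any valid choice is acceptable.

Fix eps > 0. We want delta > 0 with 0 < |w − 5| < delta ⇒ |(7w - 11)/(w - 11) + 4| < eps.
Combining over a common denominator, (7w - 11)/(w - 11) + 4 = [(7w - 11)·(-6) − 24·(w - 11)] / [(-6)·(w - 11)] = -66(w − 5) / ((-6)(w - 11)).
So |(7w - 11)/(w - 11) + 4| = 66|w − 5| / (6·|w − 11|).
Require delta ≤ 3, so |w − 11| ≥ |-6| − |w − 5| > 6 − 3 = 3.
Hence |(7w - 11)/(w - 11) + 4| < 66|w − 5|/(6·3) = (11/3)|w − 5|, which is < eps once |w − 5| < (3/11)eps.
Take delta = min(3, (3/11)eps). Then 0 < |w − 5| < delta forces both bounds, so |(7w - 11)/(w - 11) + 4| < eps.

delta = min(3, (3/11)eps)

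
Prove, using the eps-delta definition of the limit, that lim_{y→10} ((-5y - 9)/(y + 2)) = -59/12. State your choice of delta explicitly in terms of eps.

delta = min(6, 72eps)

Fix eps > 0. We want delta > 0 with 0 < |y − 10| < delta ⇒ |(-5y - 9)/(y + 2) + 59/12| < eps.
Combining over a common denominator, (-5y - 9)/(y + 2) + 59/12 = [(-5y - 9)·12 − (-59)·(y + 2)] / [12·(y + 2)] = -1(y − 10) / (12(y + 2)).
So |(-5y - 9)/(y + 2) + 59/12| = |y − 10| / (12·|y + 2|).
Require delta ≤ 6, so |y + 2| ≥ |12| − |y − 10| > 12 − 6 = 6.
Hence |(-5y - 9)/(y + 2) + 59/12| < |y − 10|/(12·6) = (1/72)|y − 10|, which is < eps once |y − 10| < 72eps.
Take delta = min(6, 72eps). Then 0 < |y − 10| < delta forces both bounds, so |(-5y - 9)/(y + 2) + 59/12| < eps.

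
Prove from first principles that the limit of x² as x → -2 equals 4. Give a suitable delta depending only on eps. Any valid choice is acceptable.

delta = min(1, eps/5)

Let eps > 0 be given. We seek delta > 0 with 0 < |x + 2| < delta ⇒ |x² − 4| < eps.
Factor: x² − 4 = (x + 2)(x - 2), so |x² − 4| = |x + 2|·|x - 2|.
Restrict delta ≤ 1. Then |x + 2| < 1 gives |x| < 3, so by the triangle inequality |x - 2| ≤ 3 + 2 = 5.
Hence |x² − 4| ≤ 5|x + 2|, which is < eps once |x + 2| < eps/5.
Take delta = min(1, eps/5). If 0 < |x + 2| < delta then both bounds hold and |x² − 4| ≤ 5|x + 2| < 5·(eps/5) = eps.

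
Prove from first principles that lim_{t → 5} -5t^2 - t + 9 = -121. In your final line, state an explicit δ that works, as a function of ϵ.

δ = min(1, ϵ/56)

Let ϵ > 0 be given. We want δ > 0 such that 0 < |t − 5| < δ implies |(-5t^2 - t + 9) + 121| < ϵ.
(-5t^2 - t + 9) + 121 = -5t^2 - t + 130 = (t − 5)(-5t - 26).
So |(-5t^2 - t + 9) + 121| = |t − 5|·|-5t - 26|.
Require δ ≤ 1. Then |t − 5| < 1 gives |t| < 6, and by the triangle inequality |-5t - 26| ≤ 5·6 + 26 = 56.
Hence |(-5t^2 - t + 9) + 121| ≤ 56|t − 5| < ϵ provided |t − 5| < ϵ/56.
Take δ = min(1, ϵ/56). Then 0 < |t − 5| < δ gives both |t − 5| < 1 and |t − 5| < ϵ/56, so |(-5t^2 - t + 9) + 121| < ϵ.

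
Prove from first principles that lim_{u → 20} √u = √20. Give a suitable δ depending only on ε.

δ = min(20, √20·ε)

Fix ε > 0. We want δ > 0 such that 0 < |u − 20| < δ implies |√u − √20| < ε.
Rationalise: √u − √20 = (u − 20)/(√u + √20), so |√u − √20| = |u − 20|/(√u + √20).
Restrict δ ≤ 20 so that |u − 20| < 20 forces u > 0, and then √u + √20 > √20.
Hence |√u − √20| < |u − 20|/√20, which is < ε once |u − 20| < √20·ε.
Take δ = min(20, √20·ε). If 0 < |u − 20| < δ then u > 0 and |√u − √20| < |u − 20|/√20 < ε.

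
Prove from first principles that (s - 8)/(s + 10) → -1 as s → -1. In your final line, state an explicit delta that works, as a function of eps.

Fix eps > 0. We want delta > 0 with 0 < |s + 1| < delta ⇒ |(s - 8)/(s + 10) + 1| < eps.
Combining over a common denominator, (s - 8)/(s + 10) + 1 = [(s - 8)·9 − (-9)·(s + 10)] / [9·(s + 10)] = 18(s + 1) / (9(s + 10)).
So |(s - 8)/(s + 10) + 1| = 18|s + 1| / (9·|s + 10|).
Restrict delta ≤ 9/2. Then |s + 1| < 9/2 gives |s + 10| = |(s + 1) + 9| ≥ 9 − 9/2 = 9/2.
Hence |(s - 8)/(s + 10) + 1| < 18|s + 1|/(9·(9/2)) = (4/9)|s + 1|, which is < eps once |s + 1| < (9/4)eps.
Take delta = min(9/2, (9/4)eps). Then 0 < |s + 1| < delta forces both bounds, so |(s - 8)/(s + 10) + 1| < eps.

delta = min(9/2, (9/4)eps)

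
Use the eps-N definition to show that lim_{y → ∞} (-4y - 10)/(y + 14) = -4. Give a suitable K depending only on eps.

Let eps > 0 be given. We seek K > 0 such that y > K implies |(-4y - 10)/(y + 14) + 4| < eps.
(-4y - 10)/(y + 14) + 4 = ((-4y - 10) − (-4)(y + 14)) / ((y + 14)) = 46/((y + 14)).
For y > 0 we have y + 14 > y, so |(-4y - 10)/(y + 14) + 4| = 46/((y + 14)) < 46/(y) = 46/y.
Thus |(-4y - 10)/(y + 14) + 4| < eps whenever y > 46/eps.
Take K = 46/eps. If y > K then |(-4y - 10)/(y + 14) + 4| < 46/y < eps.

K = 46/eps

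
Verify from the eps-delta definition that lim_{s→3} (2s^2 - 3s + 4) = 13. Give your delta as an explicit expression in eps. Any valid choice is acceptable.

delta = min(2, eps/13)

Let eps > 0. We want delta > 0 such that 0 < |s − 3| < delta implies |(2s^2 - 3s + 4) − 13| < eps.
(2s^2 - 3s + 4) − 13 = 2s^2 - 3s - 9 = (s − 3)(2s + 3).
So |(2s^2 - 3s + 4) − 13| = |s − 3|·|2s + 3|.
Assume first that |s − 3| < 2, so |s| < 5. Then |2s + 3| ≤ 2·5 + 3 = 13.
Hence |(2s^2 - 3s + 4) − 13| ≤ 13|s − 3| < eps provided |s − 3| < eps/13.
Choosing delta = min(2, eps/13) ensures both conditions, hence |(2s^2 - 3s + 4) − 13| < eps.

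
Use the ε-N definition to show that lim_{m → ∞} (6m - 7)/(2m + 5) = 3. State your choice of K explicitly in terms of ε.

K = 11/ε

Fix ε > 0. For m ≥ 1, |(6m - 7)/(2m + 5) − 3| = |-44|/(2(2m + 5)) = 44/(2(2m + 5)).
Since 2m + 5 ≥ 2m for m ≥ 1, this is ≤ 44/(2·2m) = 11/m.
So |(6m - 7)/(2m + 5) − 3| < ε whenever m > 11/ε.
Take K = 11/ε. If m > K then |(6m - 7)/(2m + 5) − 3| ≤ 11/m < ε.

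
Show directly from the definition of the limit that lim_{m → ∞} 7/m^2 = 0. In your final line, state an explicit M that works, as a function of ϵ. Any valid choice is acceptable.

M = (7/ϵ)^{1/2}

Let ϵ > 0. For m ≥ 1, |7/m^2 − 0| = 7/m^2.
7/m^2 < ϵ ⇔ m^2 > 7/ϵ ⇔ m > (7/ϵ)^{1/2}.
Take M = (7/ϵ)^{1/2}. Then m > M implies 7/m^2 < ϵ.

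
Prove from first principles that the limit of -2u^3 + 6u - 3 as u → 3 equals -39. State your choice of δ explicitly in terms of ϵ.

δ = min(1, ϵ/68)

Fix ϵ > 0. We want δ > 0 such that 0 < |u − 3| < δ implies |(-2u^3 + 6u - 3) + 39| < ϵ.
(-2u^3 + 6u - 3) + 39 = -2u^3 + 6u + 36 = (u − 3)(-2u^2 - 6u - 12).
So |(-2u^3 + 6u - 3) + 39| = |u − 3|·|-2u^2 - 6u - 12|.
Require δ ≤ 1. Then |u − 3| < 1 gives |u| < 4, and by the triangle inequality |-2u^2 - 6u - 12| ≤ 2·4^2 + 6·4 + 12 = 68.
Hence |(-2u^3 + 6u - 3) + 39| ≤ 68|u − 3| < ϵ provided |u − 3| < ϵ/68.
Choosing δ = min(1, ϵ/68) ensures both conditions, hence |(-2u^3 + 6u - 3) + 39| < ϵ.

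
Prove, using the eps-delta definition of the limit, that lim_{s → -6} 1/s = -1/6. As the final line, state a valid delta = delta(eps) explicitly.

delta = min(3, 18eps)

Suppose eps > 0. We seek delta > 0 such that 0 < |s + 6| < delta implies |1/s + 1/6| < eps.
|1/s + 1/6| = |-6 − s|/(6·|s|) = |s + 6|/(6|s|).
Require delta ≤ 3 so that |s| > 6 − 3 = 3, hence 6|s| > 18.
Then |1/s + 1/6| < |s + 6|/18, which is < eps when |s + 6| < 18eps.
Take delta = min(3, 18eps). Then 0 < |s + 6| < delta gives both |s + 6| < 3 and |s + 6| < 18eps, so |1/s + 1/6| < eps.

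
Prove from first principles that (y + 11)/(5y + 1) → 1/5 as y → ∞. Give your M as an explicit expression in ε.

Let ε > 0 be given. We seek M > 0 such that y > M implies |(y + 11)/(5y + 1) − (1/5)| < ε.
(y + 11)/(5y + 1) − (1/5) = (5(y + 11) − (5y + 1)) / (5(5y + 1)) = 54/(5(5y + 1)).
For y > 0 we have 5y + 1 > 5y, so |(y + 11)/(5y + 1) − (1/5)| = 54/(5(5y + 1)) < 54/(5·5y) = (54/25)/y.
Thus |(y + 11)/(5y + 1) − (1/5)| < ε whenever y > (54/25)/ε.
Take M = (54/25)/ε. If y > M then |(y + 11)/(5y + 1) − (1/5)| < (54/25)/y < ε.

M = (54/25)/ε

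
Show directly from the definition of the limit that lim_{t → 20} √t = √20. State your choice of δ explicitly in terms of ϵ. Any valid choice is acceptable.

Fix ϵ > 0. We want δ > 0 such that 0 < |t − 20| < δ implies |√t − √20| < ϵ.
Multiplying by the conjugate, |√t − √20| = |t − 20|/(√t + √20).
Restrict δ ≤ 20 so that |t − 20| < 20 forces t > 0, and then √t + √20 > √20.
Hence |√t − √20| < |t − 20|/√20, which is < ϵ once |t − 20| < √20·ϵ.
Take δ = min(20, √20·ϵ). If 0 < |t − 20| < δ then t > 0 and |√t − √20| < |t − 20|/√20 < ϵ.

δ = min(20, √20·ϵ)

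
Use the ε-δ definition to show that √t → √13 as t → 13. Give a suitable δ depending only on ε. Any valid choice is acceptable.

δ = min(13, √13·ε)

Let ε > 0 be given. We want δ > 0 such that 0 < |t − 13| < δ implies |√t − √13| < ε.
Multiplying by the conjugate, |√t − √13| = |t − 13|/(√t + √13).
Restrict δ ≤ 13 so that |t − 13| < 13 forces t > 0, and then √t + √13 > √13.
Hence |√t − √13| < |t − 13|/√13, which is < ε once |t − 13| < √13·ε.
Take δ = min(13, √13·ε). If 0 < |t − 13| < δ then t > 0 and |√t − √13| < |t − 13|/√13 < ε.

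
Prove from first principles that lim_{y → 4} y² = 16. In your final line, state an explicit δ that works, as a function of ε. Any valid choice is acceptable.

Let ε > 0 be given. We seek δ > 0 with 0 < |y − 4| < δ ⇒ |y² − 16| < ε.
Factor: y² − 16 = (y − 4)(y + 4), so |y² − 16| = |y − 4|·|y + 4|.
Impose δ ≤ 1 so that |y| < 5; then |y + 4| ≤ 9.
Hence |y² − 16| ≤ 9|y − 4|, which is < ε once |y − 4| < ε/9.
Take δ = min(1, ε/9). If 0 < |y − 4| < δ then both bounds hold and |y² − 16| ≤ 9|y − 4| < 9·(ε/9) = ε.

δ = min(1, ε/9)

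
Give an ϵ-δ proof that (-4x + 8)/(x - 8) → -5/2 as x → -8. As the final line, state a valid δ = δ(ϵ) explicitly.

Suppose ϵ > 0. We want δ > 0 with 0 < |x + 8| < δ ⇒ |(-4x + 8)/(x - 8) + 5/2| < ϵ.
Combining over a common denominator, (-4x + 8)/(x - 8) + 5/2 = [(-4x + 8)·(-16) − 40·(x - 8)] / [(-16)·(x - 8)] = 24(x + 8) / ((-16)(x - 8)).
So |(-4x + 8)/(x - 8) + 5/2| = 24|x + 8| / (16·|x − 8|).
Restrict δ ≤ 8. Then |x + 8| < 8 gives |x − 8| = |(x + 8) + (-16)| ≥ 16 − 8 = 8.
Hence |(-4x + 8)/(x - 8) + 5/2| < 24|x + 8|/(16·8) = (3/16)|x + 8|, which is < ϵ once |x + 8| < (16/3)ϵ.
Take δ = min(8, (16/3)ϵ). Then 0 < |x + 8| < δ forces both bounds, so |(-4x + 8)/(x - 8) + 5/2| < ϵ.

δ = min(8, (16/3)ϵ)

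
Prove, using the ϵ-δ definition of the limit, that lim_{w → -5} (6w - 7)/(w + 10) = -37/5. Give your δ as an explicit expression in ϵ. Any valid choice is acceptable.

δ = min(5/2, (25/134)ϵ)

Let ϵ > 0 be given. We want δ > 0 with 0 < |w + 5| < δ ⇒ |(6w - 7)/(w + 10) + 37/5| < ϵ.
Combining over a common denominator, (6w - 7)/(w + 10) + 37/5 = [(6w - 7)·5 − (-37)·(w + 10)] / [5·(w + 10)] = 67(w + 5) / (5(w + 10)).
So |(6w - 7)/(w + 10) + 37/5| = 67|w + 5| / (5·|w + 10|).
Require δ ≤ 5/2, so |w + 10| ≥ |5| − |w + 5| > 5 − 5/2 = 5/2.
Hence |(6w - 7)/(w + 10) + 37/5| < 67|w + 5|/(5·(5/2)) = (134/25)|w + 5|, which is < ϵ once |w + 5| < (25/134)ϵ.
Take δ = min(5/2, (25/134)ϵ). Then 0 < |w + 5| < δ forces both bounds, so |(6w - 7)/(w + 10) + 37/5| < ϵ.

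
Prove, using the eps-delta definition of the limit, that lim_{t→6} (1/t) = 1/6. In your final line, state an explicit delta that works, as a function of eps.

Let eps > 0. We seek delta > 0 such that 0 < |t − 6| < delta implies |1/t − (1/6)| < eps.
|1/t − (1/6)| = |6 − t|/(6·|t|) = |t − 6|/(6|t|).
Require delta ≤ 3 so that |t| > 6 − 3 = 3, hence 6|t| > 18.
Then |1/t − (1/6)| < |t − 6|/18, which is < eps when |t − 6| < 18eps.
Take delta = min(3, 18eps). Then 0 < |t − 6| < delta gives both |t − 6| < 3 and |t − 6| < 18eps, so |1/t − (1/6)| < eps.

delta = min(3, 18eps)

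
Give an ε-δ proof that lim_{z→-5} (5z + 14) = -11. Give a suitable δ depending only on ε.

δ = ε/5

Suppose ε > 0. We need δ > 0 so that 0 < |z + 5| < δ implies |(5z + 14) + 11| < ε.
Since (5z + 14) + 11 = 5(z + 5), we have |(5z + 14) + 11| = 5|z + 5|.
So 5|z + 5| < ε exactly when |z + 5| < ε/5.
Choosing δ = ε/5 gives |(5z + 14) + 11| = 5|z + 5| < ε whenever |z + 5| < δ.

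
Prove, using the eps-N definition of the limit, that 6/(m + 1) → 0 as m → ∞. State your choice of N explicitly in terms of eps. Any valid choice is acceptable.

Let eps > 0. For m ≥ 1, |6/(m + 1) − 0| = 6/(m + 1) ≤ 6/m.
We need 6/m < eps, i.e. m > 6/eps.
Take N = 6/eps. If m > N then |6/(m + 1)| ≤ 6/m < eps.

N = 6/eps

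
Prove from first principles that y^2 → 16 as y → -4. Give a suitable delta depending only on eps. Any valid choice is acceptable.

delta = min(1, eps/9)

Let eps > 0 be given. We seek delta > 0 with 0 < |y + 4| < delta ⇒ |y^2 − 16| < eps.
Factor: y^2 − 16 = (y + 4)(y - 4), so |y^2 − 16| = |y + 4|·|y - 4|.
Impose delta ≤ 1 so that |y| < 5; then |y - 4| ≤ 9.
Hence |y^2 − 16| ≤ 9|y + 4|, which is < eps once |y + 4| < eps/9.
Take delta = min(1, eps/9). If 0 < |y + 4| < delta then both bounds hold and |y^2 − 16| ≤ 9|y + 4| < 9·(eps/9) = eps.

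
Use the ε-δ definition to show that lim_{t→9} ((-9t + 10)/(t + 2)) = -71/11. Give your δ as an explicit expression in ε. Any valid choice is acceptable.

Let ε > 0 be given. We want δ > 0 with 0 < |t − 9| < δ ⇒ |(-9t + 10)/(t + 2) + 71/11| < ε.
Combining over a common denominator, (-9t + 10)/(t + 2) + 71/11 = [(-9t + 10)·11 − (-71)·(t + 2)] / [11·(t + 2)] = -28(t − 9) / (11(t + 2)).
So |(-9t + 10)/(t + 2) + 71/11| = 28|t − 9| / (11·|t + 2|).
Restrict δ ≤ 11/2. Then |t − 9| < 11/2 gives |t + 2| = |(t − 9) + 11| ≥ 11 − 11/2 = 11/2.
Hence |(-9t + 10)/(t + 2) + 71/11| < 28|t − 9|/(11·(11/2)) = (56/121)|t − 9|, which is < ε once |t − 9| < (121/56)ε.
Take δ = min(11/2, (121/56)ε). Then 0 < |t − 9| < δ forces both bounds, so |(-9t + 10)/(t + 2) + 71/11| < ε.

δ = min(11/2, (121/56)ε)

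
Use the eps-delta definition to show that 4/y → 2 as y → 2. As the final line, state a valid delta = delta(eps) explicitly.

Fix eps > 0. We seek delta > 0 such that 0 < |y − 2| < delta implies |4/y − 2| < eps.
|4/y − 2| = 4·|2 − y|/(2·|y|) = 4|y − 2|/(2|y|).
Require delta ≤ 1 so that |y| > 2 − 1 = 1, hence 2|y| > 2.
Then |4/y − 2| < 4|y − 2|/2, which is < eps when |y − 2| < (1/2)eps.
Take delta = min(1, (1/2)eps). Then 0 < |y − 2| < delta gives both |y − 2| < 1 and |y − 2| < (1/2)eps, so |4/y − 2| < eps.

delta = min(1, (1/2)eps)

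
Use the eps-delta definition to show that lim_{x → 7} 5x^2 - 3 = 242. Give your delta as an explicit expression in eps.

delta = min(1, eps/75)

Let eps > 0 be given. We want delta > 0 such that 0 < |x − 7| < delta implies |(5x^2 - 3) − 242| < eps.
(5x^2 - 3) − 242 = 5x^2 - 245 = (x − 7)(5x + 35).
So |(5x^2 - 3) − 242| = |x − 7|·|5x + 35|.
Assume first that |x − 7| < 1, so |x| < 8. Then |5x + 35| ≤ 5·8 + 35 = 75.
Hence |(5x^2 - 3) − 242| ≤ 75|x − 7| < eps provided |x − 7| < eps/75.
Choosing delta = min(1, eps/75) ensures both conditions, hence |(5x^2 - 3) − 242| < eps.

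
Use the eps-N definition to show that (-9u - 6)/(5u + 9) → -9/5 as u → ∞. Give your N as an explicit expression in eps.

N = (51/25)/eps

Fix eps > 0. We seek N > 0 such that u > N implies |(-9u - 6)/(5u + 9) + 9/5| < eps.
(-9u - 6)/(5u + 9) + 9/5 = (5(-9u - 6) − (-9)(5u + 9)) / (5(5u + 9)) = 51/(5(5u + 9)).
For u > 0 we have 5u + 9 > 5u, so |(-9u - 6)/(5u + 9) + 9/5| = 51/(5(5u + 9)) < 51/(5·5u) = (51/25)/u.
Thus |(-9u - 6)/(5u + 9) + 9/5| < eps whenever u > (51/25)/eps.
Take N = (51/25)/eps. If u > N then |(-9u - 6)/(5u + 9) + 9/5| < (51/25)/u < eps.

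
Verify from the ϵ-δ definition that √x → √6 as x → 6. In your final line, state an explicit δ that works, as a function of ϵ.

δ = min(6, √6·ϵ)

Let ϵ > 0 be given. We want δ > 0 such that 0 < |x − 6| < δ implies |√x − √6| < ϵ.
Multiplying by the conjugate, |√x − √6| = |x − 6|/(√x + √6).
Restrict δ ≤ 6 so that |x − 6| < 6 forces x > 0, and then √x + √6 > √6.
Hence |√x − √6| < |x − 6|/√6, which is < ϵ once |x − 6| < √6·ϵ.
Take δ = min(6, √6·ϵ). If 0 < |x − 6| < δ then x > 0 and |√x − √6| < |x − 6|/√6 < ϵ.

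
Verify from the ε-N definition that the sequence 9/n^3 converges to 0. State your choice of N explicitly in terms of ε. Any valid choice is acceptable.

N = (9/ε)^{1/3}

Fix ε > 0. For n ≥ 1, |9/n^3 − 0| = 9/n^3.
9/n^3 < ε ⇔ n^3 > 9/ε ⇔ n > (9/ε)^{1/3}.
Take N = (9/ε)^{1/3}. Then n > N implies 9/n^3 < ε.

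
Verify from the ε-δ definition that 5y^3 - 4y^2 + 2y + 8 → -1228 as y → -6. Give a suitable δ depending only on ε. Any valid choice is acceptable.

δ = min(1, ε/689)

Let ε > 0 be given. We want δ > 0 such that 0 < |y + 6| < δ implies |(5y^3 - 4y^2 + 2y + 8) + 1228| < ε.
(5y^3 - 4y^2 + 2y + 8) + 1228 = 5y^3 - 4y^2 + 2y + 1236 = (y + 6)(5y^2 - 34y + 206).
So |(5y^3 - 4y^2 + 2y + 8) + 1228| = |y + 6|·|5y^2 - 34y + 206|.
Require δ ≤ 1. Then |y + 6| < 1 gives |y| < 7, and by the triangle inequality |5y^2 - 34y + 206| ≤ 5·7^2 + 34·7 + 206 = 689.
Hence |(5y^3 - 4y^2 + 2y + 8) + 1228| ≤ 689|y + 6| < ε provided |y + 6| < ε/689.
Take δ = min(1, ε/689). Then 0 < |y + 6| < δ gives both |y + 6| < 1 and |y + 6| < ε/689, so |(5y^3 - 4y^2 + 2y + 8) + 1228| < ε.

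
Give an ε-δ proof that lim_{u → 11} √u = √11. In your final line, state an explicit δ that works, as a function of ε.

δ = min(11, √11·ε)

Suppose ε > 0. We want δ > 0 such that 0 < |u − 11| < δ implies |√u − √11| < ε.
Rationalise: √u − √11 = (u − 11)/(√u + √11), so |√u − √11| = |u − 11|/(√u + √11).
Restrict δ ≤ 11 so that |u − 11| < 11 forces u > 0, and then √u + √11 > √11.
Hence |√u − √11| < |u − 11|/√11, which is < ε once |u − 11| < √11·ε.
Take δ = min(11, √11·ε). If 0 < |u − 11| < δ then u > 0 and |√u − √11| < |u − 11|/√11 < ε.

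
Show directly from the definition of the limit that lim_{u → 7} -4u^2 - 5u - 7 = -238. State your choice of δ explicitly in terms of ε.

δ = min(1, ε/65)

Let ε > 0. We want δ > 0 such that 0 < |u − 7| < δ implies |(-4u^2 - 5u - 7) + 238| < ε.
(-4u^2 - 5u - 7) + 238 = -4u^2 - 5u + 231 = (u − 7)(-4u - 33).
So |(-4u^2 - 5u - 7) + 238| = |u − 7|·|-4u - 33|.
Assume first that |u − 7| < 1, so |u| < 8. Then |-4u - 33| ≤ 4·8 + 33 = 65.
Hence |(-4u^2 - 5u - 7) + 238| ≤ 65|u − 7| < ε provided |u − 7| < ε/65.
Take δ = min(1, ε/65). Then 0 < |u − 7| < δ gives both |u − 7| < 1 and |u − 7| < ε/65, so |(-4u^2 - 5u - 7) + 238| < ε.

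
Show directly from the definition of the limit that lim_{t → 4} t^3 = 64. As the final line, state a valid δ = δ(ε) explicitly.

δ = min(1, ε/61)

Let ε > 0. We seek δ > 0 with 0 < |t − 4| < δ ⇒ |t^3 − 64| < ε.
Factor: t^3 − 64 = (t − 4)(t^2 + 4t + 16), so |t^3 − 64| = |t − 4|·|t^2 + 4t + 16|.
Impose δ ≤ 1 so that |t| < 5; then |t^2 + 4t + 16| ≤ 61.
Hence |t^3 − 64| ≤ 61|t − 4|, which is < ε once |t − 4| < ε/61.
Take δ = min(1, ε/61). If 0 < |t − 4| < δ then both bounds hold and |t^3 − 64| ≤ 61|t − 4| < 61·(ε/61) = ε.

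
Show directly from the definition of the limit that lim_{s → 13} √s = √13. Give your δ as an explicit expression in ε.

δ = min(13, √13·ε)

Let ε > 0 be given. We want δ > 0 such that 0 < |s − 13| < δ implies |√s − √13| < ε.
Multiplying by the conjugate, |√s − √13| = |s − 13|/(√s + √13).
Restrict δ ≤ 13 so that |s − 13| < 13 forces s > 0, and then √s + √13 > √13.
Hence |√s − √13| < |s − 13|/√13, which is < ε once |s − 13| < √13·ε.
Take δ = min(13, √13·ε). If 0 < |s − 13| < δ then s > 0 and |√s − √13| < |s − 13|/√13 < ε.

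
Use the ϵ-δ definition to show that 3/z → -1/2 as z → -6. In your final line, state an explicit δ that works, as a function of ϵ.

δ = min(3, 6ϵ)

Fix ϵ > 0. We seek δ > 0 such that 0 < |z + 6| < δ implies |3/z + 1/2| < ϵ.
|3/z + 1/2| = 3·|-6 − z|/(6·|z|) = 3|z + 6|/(6|z|).
Restrict δ ≤ 3. Then |z + 6| < 3 gives |z| > 3, so 6|z| > 18.
Then |3/z + 1/2| < 3|z + 6|/18, which is < ϵ when |z + 6| < 6ϵ.
Take δ = min(3, 6ϵ). Then 0 < |z + 6| < δ gives both |z + 6| < 3 and |z + 6| < 6ϵ, so |3/z + 1/2| < ϵ.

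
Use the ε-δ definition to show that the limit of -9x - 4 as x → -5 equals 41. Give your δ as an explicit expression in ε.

Let ε > 0 be given. We need δ > 0 so that 0 < |x + 5| < δ implies |(-9x - 4) − 41| < ε.
Since (-9x - 4) − 41 = -9(x + 5), we have |(-9x - 4) − 41| = 9|x + 5|.
Thus it suffices that |x + 5| < ε/9.
Choosing δ = ε/9 gives |(-9x - 4) − 41| = 9|x + 5| < ε whenever |x + 5| < δ.

δ = ε/9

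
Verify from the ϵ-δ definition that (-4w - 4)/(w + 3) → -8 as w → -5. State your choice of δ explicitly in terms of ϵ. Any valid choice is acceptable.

δ = min(1, (1/4)ϵ)

Fix ϵ > 0. We want δ > 0 with 0 < |w + 5| < δ ⇒ |(-4w - 4)/(w + 3) + 8| < ϵ.
Combining over a common denominator, (-4w - 4)/(w + 3) + 8 = [(-4w - 4)·(-2) − 16·(w + 3)] / [(-2)·(w + 3)] = -8(w + 5) / ((-2)(w + 3)).
So |(-4w - 4)/(w + 3) + 8| = 8|w + 5| / (2·|w + 3|).
Require δ ≤ 1, so |w + 3| ≥ |-2| − |w + 5| > 2 − 1 = 1.
Hence |(-4w - 4)/(w + 3) + 8| < 8|w + 5|/(2·1) = 4|w + 5|, which is < ϵ once |w + 5| < (1/4)ϵ.
Take δ = min(1, (1/4)ϵ). Then 0 < |w + 5| < δ forces both bounds, so |(-4w - 4)/(w + 3) + 8| < ϵ.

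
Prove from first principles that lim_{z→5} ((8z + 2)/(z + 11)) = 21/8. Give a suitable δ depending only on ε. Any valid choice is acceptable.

δ = min(8, (64/43)ε)

Suppose ε > 0. We want δ > 0 with 0 < |z − 5| < δ ⇒ |(8z + 2)/(z + 11) − (21/8)| < ε.
Combining over a common denominator, (8z + 2)/(z + 11) − (21/8) = [(8z + 2)·16 − 42·(z + 11)] / [16·(z + 11)] = 86(z − 5) / (16(z + 11)).
So |(8z + 2)/(z + 11) − (21/8)| = 86|z − 5| / (16·|z + 11|).
Restrict δ ≤ 8. Then |z − 5| < 8 gives |z + 11| = |(z − 5) + 16| ≥ 16 − 8 = 8.
Hence |(8z + 2)/(z + 11) − (21/8)| < 86|z − 5|/(16·8) = (43/64)|z − 5|, which is < ε once |z − 5| < (64/43)ε.
Take δ = min(8, (64/43)ε). Then 0 < |z − 5| < δ forces both bounds, so |(8z + 2)/(z + 11) − (21/8)| < ε.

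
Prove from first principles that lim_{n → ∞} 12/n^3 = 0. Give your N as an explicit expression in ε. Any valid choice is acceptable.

N = (12/ε)^{1/3}

Let ε > 0 be given. For n ≥ 1, |12/n^3 − 0| = 12/n^3.
12/n^3 < ε ⇔ n^3 > 12/ε ⇔ n > (12/ε)^{1/3}.
Take N = (12/ε)^{1/3}. Then n > N implies 12/n^3 < ε.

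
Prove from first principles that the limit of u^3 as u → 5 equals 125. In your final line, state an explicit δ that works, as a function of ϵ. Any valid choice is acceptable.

Let ϵ > 0. We seek δ > 0 with 0 < |u − 5| < δ ⇒ |u^3 − 125| < ϵ.
Factor: u^3 − 125 = (u − 5)(u^2 + 5u + 25), so |u^3 − 125| = |u − 5|·|u^2 + 5u + 25|.
Restrict δ ≤ 1. Then |u − 5| < 1 gives |u| < 6, so by the triangle inequality |u^2 + 5u + 25| ≤ 6^2 + 5·6 + 25 = 91.
Hence |u^3 − 125| ≤ 91|u − 5|, which is < ϵ once |u − 5| < ϵ/91.
Take δ = min(1, ϵ/91). If 0 < |u − 5| < δ then both bounds hold and |u^3 − 125| ≤ 91|u − 5| < 91·(ϵ/91) = ϵ.

δ = min(1, ϵ/91)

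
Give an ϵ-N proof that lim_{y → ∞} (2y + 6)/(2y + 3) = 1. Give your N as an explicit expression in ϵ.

Fix ϵ > 0. We seek N > 0 such that y > N implies |(2y + 6)/(2y + 3) − 1| < ϵ.
(2y + 6)/(2y + 3) − 1 = (2(2y + 6) − 2(2y + 3)) / (2(2y + 3)) = 6/(2(2y + 3)).
For y > 0 we have 2y + 3 > 2y, so |(2y + 6)/(2y + 3) − 1| = 6/(2(2y + 3)) < 6/(2·2y) = (3/2)/y.
Thus |(2y + 6)/(2y + 3) − 1| < ϵ whenever y > (3/2)/ϵ.
Take N = (3/2)/ϵ. If y > N then |(2y + 6)/(2y + 3) − 1| < (3/2)/y < ϵ.

N = (3/2)/ϵ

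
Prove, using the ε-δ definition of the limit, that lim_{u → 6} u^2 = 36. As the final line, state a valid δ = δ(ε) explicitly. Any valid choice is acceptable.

Let ε > 0. We seek δ > 0 with 0 < |u − 6| < δ ⇒ |u^2 − 36| < ε.
Factor: u^2 − 36 = (u − 6)(u + 6), so |u^2 − 36| = |u − 6|·|u + 6|.
Restrict δ ≤ 1. Then |u − 6| < 1 gives |u| < 7, so by the triangle inequality |u + 6| ≤ 7 + 6 = 13.
Hence |u^2 − 36| ≤ 13|u − 6|, which is < ε once |u − 6| < ε/13.
Take δ = min(1, ε/13). If 0 < |u − 6| < δ then both bounds hold and |u^2 − 36| ≤ 13|u − 6| < 13·(ε/13) = ε.

δ = min(1, ε/13)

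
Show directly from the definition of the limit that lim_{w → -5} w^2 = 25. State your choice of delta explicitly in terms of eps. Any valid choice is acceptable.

Let eps > 0 be given. We seek delta > 0 with 0 < |w + 5| < delta ⇒ |w^2 − 25| < eps.
Factor: w^2 − 25 = (w + 5)(w - 5), so |w^2 − 25| = |w + 5|·|w - 5|.
Restrict delta ≤ 1. Then |w + 5| < 1 gives |w| < 6, so by the triangle inequality |w - 5| ≤ 6 + 5 = 11.
Hence |w^2 − 25| ≤ 11|w + 5|, which is < eps once |w + 5| < eps/11.
Take delta = min(1, eps/11). If 0 < |w + 5| < delta then both bounds hold and |w^2 − 25| ≤ 11|w + 5| < 11·(eps/11) = eps.

delta = min(1, eps/11)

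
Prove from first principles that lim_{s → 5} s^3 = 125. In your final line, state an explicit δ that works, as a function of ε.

δ = min(1, ε/91)

Suppose ε > 0. We seek δ > 0 with 0 < |s − 5| < δ ⇒ |s^3 − 125| < ε.
Factor: s^3 − 125 = (s − 5)(s^2 + 5s + 25), so |s^3 − 125| = |s − 5|·|s^2 + 5s + 25|.
Restrict δ ≤ 1. Then |s − 5| < 1 gives |s| < 6, so by the triangle inequality |s^2 + 5s + 25| ≤ 6^2 + 5·6 + 25 = 91.
Hence |s^3 − 125| ≤ 91|s − 5|, which is < ε once |s − 5| < ε/91.
Take δ = min(1, ε/91). If 0 < |s − 5| < δ then both bounds hold and |s^3 − 125| ≤ 91|s − 5| < 91·(ε/91) = ε.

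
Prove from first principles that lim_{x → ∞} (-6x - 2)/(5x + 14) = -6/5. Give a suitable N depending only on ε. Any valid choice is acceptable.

N = (74/25)/ε

Let ε > 0 be given. We seek N > 0 such that x > N implies |(-6x - 2)/(5x + 14) + 6/5| < ε.
(-6x - 2)/(5x + 14) + 6/5 = (5(-6x - 2) − (-6)(5x + 14)) / (5(5x + 14)) = 74/(5(5x + 14)).
For x > 0 we have 5x + 14 > 5x, so |(-6x - 2)/(5x + 14) + 6/5| = 74/(5(5x + 14)) < 74/(5·5x) = (74/25)/x.
Thus |(-6x - 2)/(5x + 14) + 6/5| < ε whenever x > (74/25)/ε.
Take N = (74/25)/ε. If x > N then |(-6x - 2)/(5x + 14) + 6/5| < (74/25)/x < ε.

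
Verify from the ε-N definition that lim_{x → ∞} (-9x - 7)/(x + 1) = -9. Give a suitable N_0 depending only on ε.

Fix ε > 0. We seek N_0 > 0 such that x > N_0 implies |(-9x - 7)/(x + 1) + 9| < ε.
(-9x - 7)/(x + 1) + 9 = ((-9x - 7) − (-9)(x + 1)) / ((x + 1)) = 2/((x + 1)).
For x > 0 we have x + 1 > x, so |(-9x - 7)/(x + 1) + 9| = 2/((x + 1)) < 2/(x) = 2/x.
Thus |(-9x - 7)/(x + 1) + 9| < ε whenever x > 2/ε.
Take N_0 = 2/ε. If x > N_0 then |(-9x - 7)/(x + 1) + 9| < 2/x < ε.

N_0 = 2/ε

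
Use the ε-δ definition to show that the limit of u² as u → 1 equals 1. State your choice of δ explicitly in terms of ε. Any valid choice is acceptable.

Suppose ε > 0. We seek δ > 0 with 0 < |u − 1| < δ ⇒ |u² − 1| < ε.
Factor: u² − 1 = (u − 1)(u + 1), so |u² − 1| = |u − 1|·|u + 1|.
Impose δ ≤ 2 so that |u| < 3; then |u + 1| ≤ 4.
Hence |u² − 1| ≤ 4|u − 1|, which is < ε once |u − 1| < ε/4.
Take δ = min(2, ε/4). If 0 < |u − 1| < δ then both bounds hold and |u² − 1| ≤ 4|u − 1| < 4·(ε/4) = ε.

δ = min(2, ε/4)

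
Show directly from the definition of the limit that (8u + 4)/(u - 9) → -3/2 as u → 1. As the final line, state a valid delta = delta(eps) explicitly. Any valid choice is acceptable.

delta = min(4, (8/19)eps)

Let eps > 0. We want delta > 0 with 0 < |u − 1| < delta ⇒ |(8u + 4)/(u - 9) + 3/2| < eps.
Combining over a common denominator, (8u + 4)/(u - 9) + 3/2 = [(8u + 4)·(-8) − 12·(u - 9)] / [(-8)·(u - 9)] = -76(u − 1) / ((-8)(u - 9)).
So |(8u + 4)/(u - 9) + 3/2| = 76|u − 1| / (8·|u − 9|).
Restrict delta ≤ 4. Then |u − 1| < 4 gives |u − 9| = |(u − 1) + (-8)| ≥ 8 − 4 = 4.
Hence |(8u + 4)/(u - 9) + 3/2| < 76|u − 1|/(8·4) = (19/8)|u − 1|, which is < eps once |u − 1| < (8/19)eps.
Take delta = min(4, (8/19)eps). Then 0 < |u − 1| < delta forces both bounds, so |(8u + 4)/(u - 9) + 3/2| < eps.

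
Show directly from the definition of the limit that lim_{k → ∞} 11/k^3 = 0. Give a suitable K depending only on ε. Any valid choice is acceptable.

K = (11/ε)^{1/3}

Let ε > 0. For k ≥ 1, |11/k^3 − 0| = 11/k^3.
11/k^3 < ε ⇔ k^3 > 11/ε ⇔ k > (11/ε)^{1/3}.
Take K = (11/ε)^{1/3}. Then k > K implies 11/k^3 < ε.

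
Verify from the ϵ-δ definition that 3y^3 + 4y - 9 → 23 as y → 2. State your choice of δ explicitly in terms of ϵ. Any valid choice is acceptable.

δ = min(2, ϵ/88)

Suppose ϵ > 0. We want δ > 0 such that 0 < |y − 2| < δ implies |(3y^3 + 4y - 9) − 23| < ϵ.
(3y^3 + 4y - 9) − 23 = 3y^3 + 4y - 32 = (y − 2)(3y^2 + 6y + 16).
So |(3y^3 + 4y - 9) − 23| = |y − 2|·|3y^2 + 6y + 16|.
Require δ ≤ 2. Then |y − 2| < 2 gives |y| < 4, and by the triangle inequality |3y^2 + 6y + 16| ≤ 3·4^2 + 6·4 + 16 = 88.
Hence |(3y^3 + 4y - 9) − 23| ≤ 88|y − 2| < ϵ provided |y − 2| < ϵ/88.
Choosing δ = min(2, ϵ/88) ensures both conditions, hence |(3y^3 + 4y - 9) − 23| < ϵ.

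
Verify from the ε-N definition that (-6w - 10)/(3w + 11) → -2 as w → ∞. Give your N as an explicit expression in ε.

Fix ε > 0. We seek N > 0 such that w > N implies |(-6w - 10)/(3w + 11) + 2| < ε.
(-6w - 10)/(3w + 11) + 2 = (3(-6w - 10) − (-6)(3w + 11)) / (3(3w + 11)) = 36/(3(3w + 11)).
For w > 0 we have 3w + 11 > 3w, so |(-6w - 10)/(3w + 11) + 2| = 36/(3(3w + 11)) < 36/(3·3w) = 4/w.
Thus |(-6w - 10)/(3w + 11) + 2| < ε whenever w > 4/ε.
Take N = 4/ε. If w > N then |(-6w - 10)/(3w + 11) + 2| < 4/w < ε.

N = 4/ε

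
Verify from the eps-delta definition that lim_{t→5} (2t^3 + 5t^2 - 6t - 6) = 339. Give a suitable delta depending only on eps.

Suppose eps > 0. We want delta > 0 such that 0 < |t − 5| < delta implies |(2t^3 + 5t^2 - 6t - 6) − 339| < eps.
(2t^3 + 5t^2 - 6t - 6) − 339 = 2t^3 + 5t^2 - 6t - 345 = (t − 5)(2t^2 + 15t + 69).
So |(2t^3 + 5t^2 - 6t - 6) − 339| = |t − 5|·|2t^2 + 15t + 69|.
Require delta ≤ 1. Then |t − 5| < 1 gives |t| < 6, and by the triangle inequality |2t^2 + 15t + 69| ≤ 2·6^2 + 15·6 + 69 = 231.
Hence |(2t^3 + 5t^2 - 6t - 6) − 339| ≤ 231|t − 5| < eps provided |t − 5| < eps/231.
Take delta = min(1, eps/231). Then 0 < |t − 5| < delta gives both |t − 5| < 1 and |t − 5| < eps/231, so |(2t^3 + 5t^2 - 6t - 6) − 339| < eps.

delta = min(1, eps/231)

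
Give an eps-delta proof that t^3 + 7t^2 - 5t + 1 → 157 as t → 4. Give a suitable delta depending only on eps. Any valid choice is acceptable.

delta = min(2, eps/141)

Fix eps > 0. We want delta > 0 such that 0 < |t − 4| < delta implies |(t^3 + 7t^2 - 5t + 1) − 157| < eps.
(t^3 + 7t^2 - 5t + 1) − 157 = t^3 + 7t^2 - 5t - 156 = (t − 4)(t^2 + 11t + 39).
So |(t^3 + 7t^2 - 5t + 1) − 157| = |t − 4|·|t^2 + 11t + 39|.
Require delta ≤ 2. Then |t − 4| < 2 gives |t| < 6, and by the triangle inequality |t^2 + 11t + 39| ≤ 6^2 + 11·6 + 39 = 141.
Hence |(t^3 + 7t^2 - 5t + 1) − 157| ≤ 141|t − 4| < eps provided |t − 4| < eps/141.
Choosing delta = min(2, eps/141) ensures both conditions, hence |(t^3 + 7t^2 - 5t + 1) − 157| < eps.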